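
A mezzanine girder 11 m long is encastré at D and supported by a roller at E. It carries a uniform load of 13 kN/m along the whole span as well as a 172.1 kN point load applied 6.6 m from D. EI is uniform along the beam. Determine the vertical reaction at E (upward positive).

R_E = 128 kN

Choose R_E as the redundant. The primary structure is the cantilever fixed at D.
Free-end deflection of the primary structure under the applied loading (downward +):
  UDL 13: wL⁴/(8EI) = 23792/EI
  point load 172.1 at a = 6.6: Pa²(3L − a)/(6EI) = 32985/EI
  δ_0 = 56777/EI
Tip deflection under a unit load at E: L³/(3EI) = 443.7/EI.
Compatibility at E: δ_0 − R_E·δ_{EE} = 0, so R_E = 56777/443.7 = 128 kN.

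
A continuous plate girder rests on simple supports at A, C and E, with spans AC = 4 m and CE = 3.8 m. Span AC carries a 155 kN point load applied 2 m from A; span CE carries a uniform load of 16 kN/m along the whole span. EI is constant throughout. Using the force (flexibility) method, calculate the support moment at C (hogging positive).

M_C = 73.69 kN·m

Release continuity at C by inserting a hinge; the redundant is the internal moment M_C. The primary structure is two simply-supported spans AC and CE.
Rotations at C on the released spans (each span's end-slope, ×1/EI):
  span AC: point load 155 at a = 2: Pab(L + a)/(6LEI) = 155/EI
  span CE: UDL 16: wL³/(24EI) = 36.58/EI
  relative rotation θ_0 = (155 + 36.58)/EI = 191.6/EI
A unit hogging moment at C produces rotation L₁/(3EI) + L₂/(3EI) = 2.6/EI.
Slope continuity at C: θ_0 = M_C·2.6/EI, so M_C = 191.6/2.6 = 73.69 kN·m (hogging).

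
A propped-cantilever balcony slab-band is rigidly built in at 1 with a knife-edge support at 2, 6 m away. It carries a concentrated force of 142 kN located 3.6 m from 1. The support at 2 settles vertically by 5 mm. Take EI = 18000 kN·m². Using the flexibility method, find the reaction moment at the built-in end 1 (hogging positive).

M_1 = 150.6 kN·m

Release the roller at 2. Primary structure: cantilever fixed at 1.
Downward deflection at the released point 2 due to the loads:
  point load 142 at a = 3.6: Pa²(3L − a)/(6EI) = 4417/EI
Tip deflection under a unit load at 2: L³/(3EI) = 72/EI.
With EI = 18000 kN·m²: δ_0 = 0.24538 m and δ_{22} = 0.004 m/kN.
Compatibility — the beam at 2 must follow the support down by 0.005 m: δ_0 − R_2·δ_{22} = 0.005, so R_2 = (0.24538 − 0.005)/0.004 = 60.09 kN.
Moment equilibrium about 1: M_1 = Σ(load moments about 1) − R_2·L = 511.2 − 60.09×6 = 150.6 kN·m.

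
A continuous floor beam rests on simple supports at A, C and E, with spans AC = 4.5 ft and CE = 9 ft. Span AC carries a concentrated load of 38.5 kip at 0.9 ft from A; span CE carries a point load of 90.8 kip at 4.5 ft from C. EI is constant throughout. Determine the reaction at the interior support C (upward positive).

R_C = 89 kip

Take M_C as the redundant. Released structure: two simple spans AC and CE with a hinge at C.
Discontinuity in slope at C on the released structure — sum the simple-span end rotations:
  span AC: point load 38.5 at a = 0.9: Pab(L + a)/(6LEI) = 24.95/EI
  span CE: point load 90.8 at a = 4.5: Pab(L + b)/(6LEI) = 459.7/EI
  relative rotation θ_0 = (24.95 + 459.7)/EI = 484.6/EI
A unit hogging moment at C produces rotation L₁/(3EI) + L₂/(3EI) = 4.5/EI.
Slope continuity at C: θ_0 = M_C·4.5/EI, so M_C = 484.6/4.5 = 107.7 kip·ft (hogging).
Span AC, ΣM about A with M_C applied at C: R_C^{AC}·4.5 = 34.65 + 107.7, so R_C^{AC} = 31.63 kip and R_A = 38.5 − 31.63 = 6.868 kip.
Span CE, ΣM about E: R_C^{CE}·9 = 408.6 + 107.7, so R_C^{CE} = 57.37 kip and R_E = 90.8 − 57.37 = 33.43 kip.
R_C = 31.63 + 57.37 = 89 kip.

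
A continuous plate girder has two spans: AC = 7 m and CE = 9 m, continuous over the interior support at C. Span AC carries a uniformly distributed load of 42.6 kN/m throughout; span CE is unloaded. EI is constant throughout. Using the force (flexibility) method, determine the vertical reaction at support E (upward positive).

Insert a hinge at C; M_C is the redundant, and each span becomes simply supported.
Discontinuity in slope at C on the released structure — sum the simple-span end rotations:
  span AC: UDL 42.6: wL³/(24EI) = 608.8/EI
  relative rotation θ_0 = (608.8 + 0)/EI = 608.8/EI
A unit hogging moment at C produces rotation L₁/(3EI) + L₂/(3EI) = 5.333/EI.
Slope continuity at C: θ_0 = M_C·5.333/EI, so M_C = 608.8/5.333 = 114.2 kN·m (hogging).
Span CE, ΣM about E: R_C^{CE}·9 = 0 + 114.2, so R_C^{CE} = 12.68 kN and R_E = 0 − 12.68 = -12.68 kN.

R_E = -12.68 kN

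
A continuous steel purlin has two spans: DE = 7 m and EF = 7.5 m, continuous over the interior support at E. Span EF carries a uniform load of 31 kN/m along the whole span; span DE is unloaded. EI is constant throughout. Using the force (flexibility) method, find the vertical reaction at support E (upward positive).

Release continuity at E by inserting a hinge; the redundant is the internal moment M_E. The primary structure is two simply-supported spans DE and EF.
Rotations at E on the released spans (each span's end-slope, ×1/EI):
  span EF: UDL 31: wL³/(24EI) = 544.9/EI
  relative rotation θ_0 = (0 + 544.9)/EI = 544.9/EI
A unit hogging moment at E produces rotation L₁/(3EI) + L₂/(3EI) = 4.833/EI.
Slope continuity at E: θ_0 = M_E·4.833/EI, so M_E = 544.9/4.833 = 112.7 kN·m (hogging).
Span DE, ΣM about D with M_E applied at E: R_E^{DE}·7 = 0 + 112.7, so R_E^{DE} = 16.11 kN and R_D = 0 − 16.11 = -16.11 kN.
Span EF, ΣM about F: R_E^{EF}·7.5 = 871.9 + 112.7, so R_E^{EF} = 131.3 kN and R_F = 232.5 − 131.3 = 101.2 kN.
R_E = 16.11 + 131.3 = 147.4 kN.

R_E = 147.4 kN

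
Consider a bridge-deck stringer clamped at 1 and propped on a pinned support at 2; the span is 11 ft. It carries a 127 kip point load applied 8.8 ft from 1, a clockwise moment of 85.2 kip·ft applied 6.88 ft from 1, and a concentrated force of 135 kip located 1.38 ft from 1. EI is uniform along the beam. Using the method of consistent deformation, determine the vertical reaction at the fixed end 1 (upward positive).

R_1 = 159.5 kip

Choose R_2 as the redundant. The primary structure is the cantilever fixed at 1.
Deflection at 2 on the released cantilever, summing each load's contribution:
  point load 127 at a = 8.8: Pa²(3L − a)/(6EI) = 39667/EI
  clockwise couple 85.2 at a = 6.88: M₀a(2L − a)/(2EI) = 4431/EI
  point load 135 at a = 1.38: Pa²(3L − a)/(6EI) = 1355/EI
  δ_0 = 45454/EI
Flexibility coefficient — unit upward force at 2: δ_{22} = L³/(3EI) = 443.7/EI.
The prop prevents deflection at 2: R_2 = δ_0/δ_{22} = 45454/443.7 = 102.5 kip.
Vertical equilibrium: R_1 = ΣP − R_2 = 262 − 102.5 = 159.5 kip.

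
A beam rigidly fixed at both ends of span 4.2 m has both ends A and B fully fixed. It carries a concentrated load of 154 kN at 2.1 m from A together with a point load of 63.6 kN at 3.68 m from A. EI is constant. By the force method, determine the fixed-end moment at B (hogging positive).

Take the two fixed-end moments M_A, M_B as redundants; the released structure is the simple span AB.
End rotations of the released simple span under the applied load (×1/EI):
  at A: point load 154 at a = 2.1: Pab(L + b)/(6LEI) = 169.8/EI
  at B: point load 154 at a = 2.1: Pab(L + a)/(6LEI) = 169.8/EI
  at A: point load 63.6 at a = 3.68: Pab(L + b)/(6LEI) = 22.8/EI
  at B: point load 63.6 at a = 3.68: Pab(L + a)/(6LEI) = 38.06/EI
  θ_A0 = 192.6/EI,  θ_B0 = 207.8/EI
Flexibility coefficients: a unit moment at one end gives L/(3EI) there and L/(6EI) at the far end, so f₁₁ = f₂₂ = 1.4/EI and f₁₂ = f₂₁ = 0.7/EI.
Compatibility — zero rotation at each built-in end:
  1.4 M_A + 0.7 M_B = 192.6
  0.7 M_A + 1.4 M_B = 207.8
Solving the pair gives M_A = 84.44 kN·m and M_B = 106.2 kN·m (hogging).

M_B = 106.2 kN·m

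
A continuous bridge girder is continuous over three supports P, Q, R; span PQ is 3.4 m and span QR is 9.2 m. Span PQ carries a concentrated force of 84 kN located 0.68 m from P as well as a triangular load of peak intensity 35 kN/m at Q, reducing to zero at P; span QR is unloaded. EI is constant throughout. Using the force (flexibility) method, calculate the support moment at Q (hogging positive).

M_Q = 14.68 kN·m

Take M_Q as the redundant. Released structure: two simple spans PQ and QR with a hinge at Q.
Discontinuity in slope at Q on the released structure — sum the simple-span end rotations:
  span PQ: point load 84 at a = 0.68: Pab(L + a)/(6LEI) = 31.07/EI
  span PQ: triangular load, peak 35: w₀L³/(45EI) = 30.57/EI
  relative rotation θ_0 = (61.64 + 0)/EI = 61.64/EI
A unit hogging moment at Q produces rotation L₁/(3EI) + L₂/(3EI) = 4.2/EI.
Compatibility: M_Q·(L₁+L₂)/(3EI) = θ_0, giving M_Q = 14.68 kN·m (hogging).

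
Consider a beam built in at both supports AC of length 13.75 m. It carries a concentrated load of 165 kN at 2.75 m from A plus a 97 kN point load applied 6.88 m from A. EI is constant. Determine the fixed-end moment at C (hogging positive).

Release both end moments; the primary structure is a simply-supported span AC with redundants M_A and M_C.
On the primary (simply-supported) span, the end slopes from the loading are:
  at A: point load 165 at a = 2.75: Pab(L + b)/(6LEI) = 1497/EI
  at C: point load 165 at a = 2.75: Pab(L + a)/(6LEI) = 998.2/EI
  at A: point load 97 at a = 6.88: Pab(L + b)/(6LEI) = 1146/EI
  at C: point load 97 at a = 6.88: Pab(L + a)/(6LEI) = 1146/EI
  θ_A0 = 2643/EI,  θ_C0 = 2145/EI
Flexibility coefficients: a unit moment at one end gives L/(3EI) there and L/(6EI) at the far end, so f₁₁ = f₂₂ = 4.583/EI and f₁₂ = f₂₁ = 2.292/EI.
Compatibility — zero rotation at each built-in end:
  4.583 M_A + 2.292 M_C = 2643
  2.292 M_A + 4.583 M_C = 2145
Solving the pair gives M_A = 457 kN·m and M_C = 239.4 kN·m (hogging).

M_C = 239.4 kN·m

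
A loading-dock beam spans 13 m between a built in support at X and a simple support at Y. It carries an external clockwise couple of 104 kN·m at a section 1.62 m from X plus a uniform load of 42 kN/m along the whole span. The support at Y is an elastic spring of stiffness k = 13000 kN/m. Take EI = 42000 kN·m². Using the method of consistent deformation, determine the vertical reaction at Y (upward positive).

R_Y = 206.6 kN

Remove the prop at Y; the released (primary) structure is a cantilever built in at X.
Primary-structure tip deflection at Y by superposition:
  clockwise couple 104 at a = 1.62: M₀a(2L − a)/(2EI) = 2054/EI
  UDL 42: wL⁴/(8EI) = 149945/EI
  δ_0 = 151999/EI
Tip deflection under a unit load at Y: L³/(3EI) = 732.3/EI.
With EI = 42000 kN·m²: δ_0 = 3.619 m and δ_{YY} = 0.017437 m/kN.
Compatibility — the spring shortens by R_Y/k under the reaction it provides: δ_0 − R_Y·δ_{YY} = R_Y/k. With 1/k = 0.000077 m/kN, R_Y = δ_0 / (δ_{YY} + 1/k) = 3.619 / (0.017437 + 0.000077) = 206.6 kN.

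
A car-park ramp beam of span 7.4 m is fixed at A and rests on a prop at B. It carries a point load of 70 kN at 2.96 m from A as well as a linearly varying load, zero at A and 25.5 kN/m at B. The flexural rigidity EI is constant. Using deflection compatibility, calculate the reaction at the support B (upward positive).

R_B = 66.45 kN

Take the reaction at B as the redundant and release it; the primary structure is a cantilever fixed at A.
Deflection at B on the released cantilever, summing each load's contribution:
  point load 70 at a = 2.96: Pa²(3L − a)/(6EI) = 1967/EI
  triangular load, peak 25.5 at the free end: 11w₀L⁴/(120EI) = 7009/EI
  δ_0 = 8976/EI
Flexibility coefficient — unit upward force at B: δ_{BB} = L³/(3EI) = 135.1/EI.
The prop prevents deflection at B: R_B = δ_0/δ_{BB} = 8976/135.1 = 66.45 kN.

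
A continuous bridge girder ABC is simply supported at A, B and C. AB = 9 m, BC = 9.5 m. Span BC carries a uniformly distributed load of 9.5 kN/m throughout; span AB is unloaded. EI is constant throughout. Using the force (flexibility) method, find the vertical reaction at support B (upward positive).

Insert a hinge at B; M_B is the redundant, and each span becomes simply supported.
End slopes at the hinge B, treating each span as simply supported:
  span BC: UDL 9.5: wL³/(24EI) = 339.4/EI
  relative rotation θ_0 = (0 + 339.4)/EI = 339.4/EI
A unit hogging moment at B produces rotation L₁/(3EI) + L₂/(3EI) = 6.167/EI.
Slope continuity at B: θ_0 = M_B·6.167/EI, so M_B = 339.4/6.167 = 55.03 kN·m (hogging).
Span AB, ΣM about A with M_B applied at B: R_B^{AB}·9 = 0 + 55.03, so R_B^{AB} = 6.115 kN and R_A = 0 − 6.115 = -6.115 kN.
Span BC, ΣM about C: R_B^{BC}·9.5 = 428.7 + 55.03, so R_B^{BC} = 50.92 kN and R_C = 90.25 − 50.92 = 39.33 kN.
R_B = 6.115 + 50.92 = 57.03 kN.

R_B = 57.03 kN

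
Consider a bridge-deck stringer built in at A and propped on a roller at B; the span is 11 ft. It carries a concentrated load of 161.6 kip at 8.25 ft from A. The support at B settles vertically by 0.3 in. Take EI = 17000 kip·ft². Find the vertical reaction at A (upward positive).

Release the roller at B. Primary structure: cantilever fixed at A.
Downward deflection at the released point B due to the loads:
  point load 161.6 at a = 8.25: Pa²(3L − a)/(6EI) = 45370/EI
Tip deflection under a unit load at B: L³/(3EI) = 443.7/EI.
With EI = 17000 kip·ft²: δ_0 = 2.6689 ft and δ_{BB} = 0.026098 ft/kip.
Compatibility — the beam at B must follow the support down by 0.025 ft: δ_0 − R_B·δ_{BB} = 0.025, so R_B = (2.6689 − 0.025)/0.026098 = 101.3 kip.
Vertical equilibrium: R_A = ΣP − R_B = 161.6 − 101.3 = 60.3 kip.

R_A = 60.3 kip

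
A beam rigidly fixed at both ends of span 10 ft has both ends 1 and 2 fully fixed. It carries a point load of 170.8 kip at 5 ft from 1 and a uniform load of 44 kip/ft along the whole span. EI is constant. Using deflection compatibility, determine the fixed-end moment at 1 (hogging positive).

Take the two fixed-end moments M_1, M_2 as redundants; the released structure is the simple span 12.
End rotations of the released simple span under the applied load (×1/EI):
  at 1: point load 170.8 at a = 5: Pab(L + b)/(6LEI) = 1068/EI
  at 2: point load 170.8 at a = 5: Pab(L + a)/(6LEI) = 1068/EI
  at 1: UDL 44: wL³/(24EI) = 1833/EI
  at 2: UDL 44: wL³/(24EI) = 1833/EI
  θ_10 = 2901/EI,  θ_20 = 2901/EI
Flexibility coefficients: a unit moment at one end gives L/(3EI) there and L/(6EI) at the far end, so f₁₁ = f₂₂ = 3.333/EI and f₁₂ = f₂₁ = 1.667/EI.
Compatibility — zero rotation at each built-in end:
  3.333 M_1 + 1.667 M_2 = 2901
  1.667 M_1 + 3.333 M_2 = 2901
Solving the pair gives M_1 = 580.2 kip·ft and M_2 = 580.2 kip·ft (hogging).

M_1 = 580.2 kip·ft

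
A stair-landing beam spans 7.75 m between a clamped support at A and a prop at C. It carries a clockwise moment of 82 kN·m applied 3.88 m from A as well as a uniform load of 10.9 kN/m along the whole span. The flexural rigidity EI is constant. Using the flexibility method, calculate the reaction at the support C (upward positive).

R_C = 43.59 kN

Take the reaction at C as the redundant and release it; the primary structure is a cantilever fixed at A.
Free-end deflection of the primary structure under the applied loading (downward +):
  clockwise couple 82 at a = 3.88: M₀a(2L − a)/(2EI) = 1849/EI
  UDL 10.9: wL⁴/(8EI) = 4915/EI
  δ_0 = 6764/EI
Tip deflection under a unit load at C: L³/(3EI) = 155.2/EI.
Compatibility at C: δ_0 − R_C·δ_{CC} = 0, so R_C = 6764/155.2 = 43.59 kN.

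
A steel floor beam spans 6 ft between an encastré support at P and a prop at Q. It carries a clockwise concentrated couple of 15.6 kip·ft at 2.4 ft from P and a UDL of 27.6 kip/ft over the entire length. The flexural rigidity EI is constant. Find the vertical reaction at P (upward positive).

R_P = 101 kip

Remove the prop at Q; the released (primary) structure is a cantilever built in at P.
Free-end deflection of the primary structure under the applied loading (downward +):
  clockwise couple 15.6 at a = 2.4: M₀a(2L − a)/(2EI) = 179.7/EI
  UDL 27.6: wL⁴/(8EI) = 4471/EI
  δ_0 = 4651/EI
Tip deflection under a unit load at Q: L³/(3EI) = 72/EI.
Compatibility at Q: δ_0 − R_Q·δ_{QQ} = 0, so R_Q = 4651/72 = 64.6 kip.
Vertical equilibrium: R_P = ΣP − R_Q = 165.6 − 64.6 = 101 kip.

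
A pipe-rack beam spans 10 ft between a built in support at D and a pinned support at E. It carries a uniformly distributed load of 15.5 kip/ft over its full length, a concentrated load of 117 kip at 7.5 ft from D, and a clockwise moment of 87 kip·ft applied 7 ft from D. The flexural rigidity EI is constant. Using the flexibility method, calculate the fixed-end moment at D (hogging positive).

Remove the prop at E; the released (primary) structure is a cantilever built in at D.
Primary-structure tip deflection at E by superposition:
  UDL 15.5: wL⁴/(8EI) = 19375/EI
  point load 117 at a = 7.5: Pa²(3L − a)/(6EI) = 24680/EI
  clockwise couple 87 at a = 7: M₀a(2L − a)/(2EI) = 3958/EI
  δ_0 = 48013/EI
Tip deflection under a unit load at E: L³/(3EI) = 333.3/EI.
Compatibility at E: δ_0 − R_E·δ_{EE} = 0, so R_E = 48013/333.3 = 144 kip.
Moment equilibrium about D: M_D = Σ(load moments about D) − R_E·L = 1740 − 144×10 = 299.1 kip·ft.

M_D = 299.1 kip·ft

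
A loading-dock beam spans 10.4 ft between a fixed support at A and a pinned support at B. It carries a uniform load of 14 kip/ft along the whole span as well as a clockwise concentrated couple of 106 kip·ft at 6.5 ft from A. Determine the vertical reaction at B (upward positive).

R_B = 67.74 kip

Choose R_B as the redundant. The primary structure is the cantilever fixed at A.
Free-end deflection of the primary structure under the applied loading (downward +):
  UDL 14: wL⁴/(8EI) = 20473/EI
  clockwise couple 106 at a = 6.5: M₀a(2L − a)/(2EI) = 4926/EI
  δ_0 = 25399/EI
Flexibility coefficient — unit upward force at B: δ_{BB} = L³/(3EI) = 375/EI.
Compatibility at B: δ_0 − R_B·δ_{BB} = 0, so R_B = 25399/375 = 67.74 kip.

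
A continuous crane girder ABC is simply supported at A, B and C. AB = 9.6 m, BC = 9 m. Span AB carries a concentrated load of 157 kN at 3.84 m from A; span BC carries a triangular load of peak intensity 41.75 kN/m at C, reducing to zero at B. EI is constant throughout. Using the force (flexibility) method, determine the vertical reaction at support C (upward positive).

Insert a hinge at B; M_B is the redundant, and each span becomes simply supported.
Rotations at B on the released spans (each span's end-slope, ×1/EI):
  span AB: point load 157 at a = 3.84: Pab(L + a)/(6LEI) = 810.3/EI
  span BC: triangular load, peak 41.75: 7w₀L³/(360EI) = 591.8/EI
  relative rotation θ_0 = (810.3 + 591.8)/EI = 1402/EI
A unit hogging moment at B produces rotation L₁/(3EI) + L₂/(3EI) = 6.2/EI.
Compatibility: M_B·(L₁+L₂)/(3EI) = θ_0, giving M_B = 226.1 kN·m (hogging).
Span BC, ΣM about C: R_B^{BC}·9 = 563.6 + 226.1, so R_B^{BC} = 87.75 kN and R_C = 187.9 − 87.75 = 100.1 kN.

R_C = 100.1 kN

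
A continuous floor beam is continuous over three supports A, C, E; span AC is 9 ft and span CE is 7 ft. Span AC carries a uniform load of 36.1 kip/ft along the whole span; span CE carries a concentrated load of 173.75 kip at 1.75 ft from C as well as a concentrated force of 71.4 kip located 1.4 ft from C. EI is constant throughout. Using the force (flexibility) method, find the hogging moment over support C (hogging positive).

Take M_C as the redundant. Released structure: two simple spans AC and CE with a hinge at C.
End slopes at the hinge C, treating each span as simply supported:
  span AC: UDL 36.1: wL³/(24EI) = 1097/EI
  span CE: point load 173.75 at a = 1.75: Pab(L + b)/(6LEI) = 465.6/EI
  span CE: point load 71.4 at a = 1.4: Pab(L + b)/(6LEI) = 167.9/EI
  relative rotation θ_0 = (1097 + 633.5)/EI = 1730/EI
A unit hogging moment at C produces rotation L₁/(3EI) + L₂/(3EI) = 5.333/EI.
Slope continuity at C: θ_0 = M_C·5.333/EI, so M_C = 1730/5.333 = 324.4 kip·ft (hogging).

M_C = 324.4 kip·ft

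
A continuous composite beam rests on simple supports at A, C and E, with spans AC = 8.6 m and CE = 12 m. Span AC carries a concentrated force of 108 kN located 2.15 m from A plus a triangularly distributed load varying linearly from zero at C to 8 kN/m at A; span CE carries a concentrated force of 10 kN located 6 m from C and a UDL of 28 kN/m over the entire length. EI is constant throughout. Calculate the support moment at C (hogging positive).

Release continuity at C by inserting a hinge; the redundant is the internal moment M_C. The primary structure is two simply-supported spans AC and CE.
Discontinuity in slope at C on the released structure — sum the simple-span end rotations:
  span AC: point load 108 at a = 2.15: Pab(L + a)/(6LEI) = 312/EI
  span AC: triangular load, peak 8: 7w₀L³/(360EI) = 98.94/EI
  span CE: point load 10 at a = 6: Pab(L + b)/(6LEI) = 90/EI
  span CE: UDL 28: wL³/(24EI) = 2016/EI
  relative rotation θ_0 = (411 + 2106)/EI = 2517/EI
A unit hogging moment at C produces rotation L₁/(3EI) + L₂/(3EI) = 6.867/EI.
Compatibility: M_C·(L₁+L₂)/(3EI) = θ_0, giving M_C = 366.5 kN·m (hogging).

M_C = 366.5 kN·m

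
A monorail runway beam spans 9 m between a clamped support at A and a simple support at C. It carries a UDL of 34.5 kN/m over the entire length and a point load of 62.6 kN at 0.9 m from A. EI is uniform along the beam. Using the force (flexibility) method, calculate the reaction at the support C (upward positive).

Choose R_C as the redundant. The primary structure is the cantilever fixed at A.
Downward deflection at the released point C due to the loads:
  UDL 34.5: wL⁴/(8EI) = 28294/EI
  point load 62.6 at a = 0.9: Pa²(3L − a)/(6EI) = 220.6/EI
  δ_0 = 28515/EI
Flexibility coefficient — unit upward force at C: δ_{CC} = L³/(3EI) = 243/EI.
The prop prevents deflection at C: R_C = δ_0/δ_{CC} = 28515/243 = 117.3 kN.

R_C = 117.3 kN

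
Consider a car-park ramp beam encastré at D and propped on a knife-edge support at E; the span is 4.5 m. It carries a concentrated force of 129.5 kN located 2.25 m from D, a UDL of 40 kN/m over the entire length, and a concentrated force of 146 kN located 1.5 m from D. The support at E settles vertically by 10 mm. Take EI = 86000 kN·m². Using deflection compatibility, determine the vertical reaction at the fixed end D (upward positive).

R_D = 354.2 kN

Choose R_E as the redundant. The primary structure is the cantilever fixed at D.
Primary-structure tip deflection at E by superposition:
  point load 129.5 at a = 2.25: Pa²(3L − a)/(6EI) = 1229/EI
  UDL 40: wL⁴/(8EI) = 2050/EI
  point load 146 at a = 1.5: Pa²(3L − a)/(6EI) = 657/EI
  δ_0 = 3937/EI
Tip deflection under a unit load at E: L³/(3EI) = 30.38/EI.
With EI = 86000 kN·m²: δ_0 = 0.045774 m and δ_{EE} = 0.000353 m/kN.
Compatibility — the beam at E must follow the support down by 0.01 m: δ_0 − R_E·δ_{EE} = 0.01, so R_E = (0.045774 − 0.01)/0.000353 = 101.3 kN.
Vertical equilibrium: R_D = ΣP − R_E = 455.5 − 101.3 = 354.2 kN.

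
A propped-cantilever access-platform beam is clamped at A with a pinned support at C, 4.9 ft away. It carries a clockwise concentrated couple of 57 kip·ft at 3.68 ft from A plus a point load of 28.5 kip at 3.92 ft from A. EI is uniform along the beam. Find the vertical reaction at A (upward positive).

R_A = -7.931 kip

Release the roller at C. Primary structure: cantilever fixed at A.
Free-end deflection of the primary structure under the applied loading (downward +):
  clockwise couple 57 at a = 3.68: M₀a(2L − a)/(2EI) = 641.9/EI
  point load 28.5 at a = 3.92: Pa²(3L − a)/(6EI) = 786.8/EI
  δ_0 = 1429/EI
Flexibility coefficient — unit upward force at C: δ_{CC} = L³/(3EI) = 39.22/EI.
The prop prevents deflection at C: R_C = δ_0/δ_{CC} = 1429/39.22 = 36.43 kip.
Vertical equilibrium: R_A = ΣP − R_C = 28.5 − 36.43 = -7.931 kip.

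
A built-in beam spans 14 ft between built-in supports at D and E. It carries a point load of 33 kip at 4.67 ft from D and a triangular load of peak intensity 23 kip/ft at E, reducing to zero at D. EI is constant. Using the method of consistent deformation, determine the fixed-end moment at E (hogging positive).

M_E = 259.7 kip·ft

Take the two fixed-end moments M_D, M_E as redundants; the released structure is the simple span DE.
Simple-span end rotations at D and E under the given loads:
  at D: point load 33 at a = 4.67: Pab(L + b)/(6LEI) = 399.3/EI
  at E: point load 33 at a = 4.67: Pab(L + a)/(6LEI) = 319.6/EI
  at D: triangular load, peak 23: 7w₀L³/(360EI) = 1227/EI
  at E: triangular load, peak 23: w₀L³/(45EI) = 1402/EI
  θ_D0 = 1627/EI,  θ_E0 = 1722/EI
Flexibility coefficients: a unit moment at one end gives L/(3EI) there and L/(6EI) at the far end, so f₁₁ = f₂₂ = 4.667/EI and f₁₂ = f₂₁ = 2.333/EI.
Compatibility — zero rotation at each built-in end:
  4.667 M_D + 2.333 M_E = 1627
  2.333 M_D + 4.667 M_E = 1722
Solving the pair gives M_D = 218.7 kip·ft and M_E = 259.7 kip·ft (hogging).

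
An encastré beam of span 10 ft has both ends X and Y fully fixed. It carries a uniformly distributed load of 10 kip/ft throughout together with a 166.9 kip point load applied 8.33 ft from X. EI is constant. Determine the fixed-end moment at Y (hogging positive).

M_Y = 276.7 kip·ft

Release both end moments; the primary structure is a simply-supported span XY with redundants M_X and M_Y.
Simple-span end rotations at X and Y under the given loads:
  at X: UDL 10: wL³/(24EI) = 416.7/EI
  at Y: UDL 10: wL³/(24EI) = 416.7/EI
  at X: point load 166.9 at a = 8.33: Pab(L + b)/(6LEI) = 451.6/EI
  at Y: point load 166.9 at a = 8.33: Pab(L + a)/(6LEI) = 709.3/EI
  θ_X0 = 868.2/EI,  θ_Y0 = 1126/EI
Flexibility coefficients: a unit moment at one end gives L/(3EI) there and L/(6EI) at the far end, so f₁₁ = f₂₂ = 3.333/EI and f₁₂ = f₂₁ = 1.667/EI.
Compatibility — zero rotation at each built-in end:
  3.333 M_X + 1.667 M_Y = 868.2
  1.667 M_X + 3.333 M_Y = 1126
Solving the pair gives M_X = 122.1 kip·ft and M_Y = 276.7 kip·ft (hogging).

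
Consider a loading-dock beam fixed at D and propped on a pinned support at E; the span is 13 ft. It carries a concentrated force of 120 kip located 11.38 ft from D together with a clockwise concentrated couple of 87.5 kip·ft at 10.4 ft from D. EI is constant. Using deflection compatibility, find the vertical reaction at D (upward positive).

R_D = 12.62 kip

Release the roller at E. Primary structure: cantilever fixed at D.
Free-end deflection of the primary structure under the applied loading (downward +):
  point load 120 at a = 11.38: Pa²(3L − a)/(6EI) = 71538/EI
  clockwise couple 87.5 at a = 10.4: M₀a(2L − a)/(2EI) = 7098/EI
  δ_0 = 78636/EI
Flexibility coefficient — unit upward force at E: δ_{EE} = L³/(3EI) = 732.3/EI.
Compatibility at E: δ_0 − R_E·δ_{EE} = 0, so R_E = 78636/732.3 = 107.4 kip.
Vertical equilibrium: R_D = ΣP − R_E = 120 − 107.4 = 12.62 kip.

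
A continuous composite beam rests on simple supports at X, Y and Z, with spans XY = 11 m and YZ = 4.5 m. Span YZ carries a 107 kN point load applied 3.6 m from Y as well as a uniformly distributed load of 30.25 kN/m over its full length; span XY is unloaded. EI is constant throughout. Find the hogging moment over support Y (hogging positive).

M_Y = 35.65 kN·m

Release continuity at Y by inserting a hinge; the redundant is the internal moment M_Y. The primary structure is two simply-supported spans XY and YZ.
End slopes at the hinge Y, treating each span as simply supported:
  span YZ: point load 107 at a = 3.6: Pab(L + b)/(6LEI) = 69.34/EI
  span YZ: UDL 30.25: wL³/(24EI) = 114.9/EI
  relative rotation θ_0 = (0 + 184.2)/EI = 184.2/EI
A unit hogging moment at Y produces rotation L₁/(3EI) + L₂/(3EI) = 5.167/EI.
Compatibility: M_Y·(L₁+L₂)/(3EI) = θ_0, giving M_Y = 35.65 kN·m (hogging).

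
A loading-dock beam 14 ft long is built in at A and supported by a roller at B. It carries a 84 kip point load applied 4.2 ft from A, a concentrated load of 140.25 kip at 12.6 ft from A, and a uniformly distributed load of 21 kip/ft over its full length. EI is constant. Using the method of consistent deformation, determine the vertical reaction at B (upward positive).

R_B = 239.7 kip

Remove the prop at B; the released (primary) structure is a cantilever built in at A.
Free-end deflection of the primary structure under the applied loading (downward +):
  point load 84 at a = 4.2: Pa²(3L − a)/(6EI) = 9335/EI
  point load 140.25 at a = 12.6: Pa²(3L − a)/(6EI) = 109104/EI
  UDL 21: wL⁴/(8EI) = 100842/EI
  δ_0 = 219281/EI
Tip deflection under a unit load at B: L³/(3EI) = 914.7/EI.
Compatibility at B: δ_0 − R_B·δ_{BB} = 0, so R_B = 219281/914.7 = 239.7 kip.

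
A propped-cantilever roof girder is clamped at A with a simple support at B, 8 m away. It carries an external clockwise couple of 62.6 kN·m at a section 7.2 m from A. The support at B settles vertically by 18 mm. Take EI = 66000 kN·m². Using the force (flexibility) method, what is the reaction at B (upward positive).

Take the reaction at B as the redundant and release it; the primary structure is a cantilever fixed at A.
Primary-structure tip deflection at B by superposition:
  clockwise couple 62.6 at a = 7.2: M₀a(2L − a)/(2EI) = 1983/EI
Tip deflection under a unit load at B: L³/(3EI) = 170.7/EI.
With EI = 66000 kN·m²: δ_0 = 0.030048 m and δ_{BB} = 0.002586 m/kN.
Compatibility — the beam at B must follow the support down by 0.018 m: δ_0 − R_B·δ_{BB} = 0.018, so R_B = (0.030048 − 0.018)/0.002586 = 4.659 kN.

R_B = 4.659 kN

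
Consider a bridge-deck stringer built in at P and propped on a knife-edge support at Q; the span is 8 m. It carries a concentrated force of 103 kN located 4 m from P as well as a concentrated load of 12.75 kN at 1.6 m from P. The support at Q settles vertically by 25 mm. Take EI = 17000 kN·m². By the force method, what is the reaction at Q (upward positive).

R_Q = 30.41 kN

Release the roller at Q. Primary structure: cantilever fixed at P.
Free-end deflection of the primary structure under the applied loading (downward +):
  point load 103 at a = 4: Pa²(3L − a)/(6EI) = 5493/EI
  point load 12.75 at a = 1.6: Pa²(3L − a)/(6EI) = 121.9/EI
  δ_0 = 5615/EI
Flexibility coefficient — unit upward force at Q: δ_{QQ} = L³/(3EI) = 170.7/EI.
With EI = 17000 kN·m²: δ_0 = 0.33031 m and δ_{QQ} = 0.010039 m/kN.
Compatibility — the beam at Q must follow the support down by 0.025 m: δ_0 − R_Q·δ_{QQ} = 0.025, so R_Q = (0.33031 − 0.025)/0.010039 = 30.41 kN.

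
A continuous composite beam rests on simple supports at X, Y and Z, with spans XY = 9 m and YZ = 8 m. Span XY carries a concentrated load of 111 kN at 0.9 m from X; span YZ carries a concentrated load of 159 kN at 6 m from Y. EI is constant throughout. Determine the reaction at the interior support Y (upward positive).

R_Y = 73.59 kN

Take M_Y as the redundant. Released structure: two simple spans XY and YZ with a hinge at Y.
Discontinuity in slope at Y on the released structure — sum the simple-span end rotations:
  span XY: point load 111 at a = 0.9: Pab(L + a)/(6LEI) = 148.4/EI
  span YZ: point load 159 at a = 6: Pab(L + b)/(6LEI) = 397.5/EI
  relative rotation θ_0 = (148.4 + 397.5)/EI = 545.9/EI
A unit hogging moment at Y produces rotation L₁/(3EI) + L₂/(3EI) = 5.667/EI.
Slope continuity at Y: θ_0 = M_Y·5.667/EI, so M_Y = 545.9/5.667 = 96.33 kN·m (hogging).
Span XY, ΣM about X with M_Y applied at Y: R_Y^{XY}·9 = 99.9 + 96.33, so R_Y^{XY} = 21.8 kN and R_X = 111 − 21.8 = 89.2 kN.
Span YZ, ΣM about Z: R_Y^{YZ}·8 = 318 + 96.33, so R_Y^{YZ} = 51.79 kN and R_Z = 159 − 51.79 = 107.2 kN.
R_Y = 21.8 + 51.79 = 73.59 kN.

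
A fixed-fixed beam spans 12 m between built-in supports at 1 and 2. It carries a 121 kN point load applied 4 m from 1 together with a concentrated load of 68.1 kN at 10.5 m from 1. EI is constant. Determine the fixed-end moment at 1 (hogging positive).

M_1 = 226.3 kN·m

Take the two fixed-end moments M_1, M_2 as redundants; the released structure is the simple span 12.
Simple-span end rotations at 1 and 2 under the given loads:
  at 1: point load 121 at a = 4: Pab(L + b)/(6LEI) = 1076/EI
  at 2: point load 121 at a = 4: Pab(L + a)/(6LEI) = 860.4/EI
  at 1: point load 68.1 at a = 10.5: Pab(L + b)/(6LEI) = 201.1/EI
  at 2: point load 68.1 at a = 10.5: Pab(L + a)/(6LEI) = 335.2/EI
  θ_10 = 1277/EI,  θ_20 = 1196/EI
Flexibility coefficients: a unit moment at one end gives L/(3EI) there and L/(6EI) at the far end, so f₁₁ = f₂₂ = 4/EI and f₁₂ = f₂₁ = 2/EI.
Compatibility — zero rotation at each built-in end:
  4 M_1 + 2 M_2 = 1277
  2 M_1 + 4 M_2 = 1196
Solving the pair gives M_1 = 226.3 kN·m and M_2 = 185.8 kN·m (hogging).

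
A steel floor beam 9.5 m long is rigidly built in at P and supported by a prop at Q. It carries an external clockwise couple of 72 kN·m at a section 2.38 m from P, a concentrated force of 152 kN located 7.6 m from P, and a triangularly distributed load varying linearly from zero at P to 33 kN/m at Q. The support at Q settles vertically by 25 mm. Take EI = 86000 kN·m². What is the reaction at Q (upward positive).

R_Q = 190.7 kN

Take the reaction at Q as the redundant and release it; the primary structure is a cantilever fixed at P.
Deflection at Q on the released cantilever, summing each load's contribution:
  clockwise couple 72 at a = 2.38: M₀a(2L − a)/(2EI) = 1424/EI
  point load 152 at a = 7.6: Pa²(3L − a)/(6EI) = 30582/EI
  triangular load, peak 33 at the free end: 11w₀L⁴/(120EI) = 24639/EI
  δ_0 = 56645/EI
Flexibility coefficient — unit upward force at Q: δ_{QQ} = L³/(3EI) = 285.8/EI.
With EI = 86000 kN·m²: δ_0 = 0.65866 m and δ_{QQ} = 0.003323 m/kN.
Compatibility — the beam at Q must follow the support down by 0.025 m: δ_0 − R_Q·δ_{QQ} = 0.025, so R_Q = (0.65866 − 0.025)/0.003323 = 190.7 kN.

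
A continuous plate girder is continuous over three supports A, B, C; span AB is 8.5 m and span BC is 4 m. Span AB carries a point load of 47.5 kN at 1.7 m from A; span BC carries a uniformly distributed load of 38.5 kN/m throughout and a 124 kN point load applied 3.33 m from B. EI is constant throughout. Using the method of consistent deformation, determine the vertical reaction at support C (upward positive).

Insert a hinge at B; M_B is the redundant, and each span becomes simply supported.
Discontinuity in slope at B on the released structure — sum the simple-span end rotations:
  span AB: point load 47.5 at a = 1.7: Pab(L + a)/(6LEI) = 109.8/EI
  span BC: UDL 38.5: wL³/(24EI) = 102.7/EI
  span BC: point load 124 at a = 3.33: Pab(L + b)/(6LEI) = 53.83/EI
  relative rotation θ_0 = (109.8 + 156.5)/EI = 266.3/EI
A unit hogging moment at B produces rotation L₁/(3EI) + L₂/(3EI) = 4.167/EI.
Compatibility: M_B·(L₁+L₂)/(3EI) = θ_0, giving M_B = 63.92 kN·m (hogging).
Span BC, ΣM about C: R_B^{BC}·4 = 391.1 + 63.92, so R_B^{BC} = 113.7 kN and R_C = 278 − 113.7 = 164.3 kN.

R_C = 164.3 kN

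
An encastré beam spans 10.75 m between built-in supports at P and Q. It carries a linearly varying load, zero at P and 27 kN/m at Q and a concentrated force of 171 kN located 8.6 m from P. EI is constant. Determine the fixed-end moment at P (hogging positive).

Take the two fixed-end moments M_P, M_Q as redundants; the released structure is the simple span PQ.
Simple-span end rotations at P and Q under the given loads:
  at P: triangular load, peak 27: 7w₀L³/(360EI) = 652.2/EI
  at Q: triangular load, peak 27: w₀L³/(45EI) = 745.4/EI
  at P: point load 171 at a = 8.6: Pab(L + b)/(6LEI) = 632.4/EI
  at Q: point load 171 at a = 8.6: Pab(L + a)/(6LEI) = 948.5/EI
  θ_P0 = 1285/EI,  θ_Q0 = 1694/EI
Flexibility coefficients: a unit moment at one end gives L/(3EI) there and L/(6EI) at the far end, so f₁₁ = f₂₂ = 3.583/EI and f₁₂ = f₂₁ = 1.792/EI.
Compatibility — zero rotation at each built-in end:
  3.583 M_P + 1.792 M_Q = 1285
  1.792 M_P + 3.583 M_Q = 1694
Solving the pair gives M_P = 162.8 kN·m and M_Q = 391.3 kN·m (hogging).

M_P = 162.8 kN·m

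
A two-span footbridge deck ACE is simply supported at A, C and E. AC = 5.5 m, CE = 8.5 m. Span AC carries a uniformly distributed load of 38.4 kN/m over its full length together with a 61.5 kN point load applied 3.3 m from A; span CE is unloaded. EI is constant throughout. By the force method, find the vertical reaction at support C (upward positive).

Insert a hinge at C; M_C is the redundant, and each span becomes simply supported.
Discontinuity in slope at C on the released structure — sum the simple-span end rotations:
  span AC: UDL 38.4: wL³/(24EI) = 266.2/EI
  span AC: point load 61.5 at a = 3.3: Pab(L + a)/(6LEI) = 119.1/EI
  relative rotation θ_0 = (385.3 + 0)/EI = 385.3/EI
A unit hogging moment at C produces rotation L₁/(3EI) + L₂/(3EI) = 4.667/EI.
Slope continuity at C: θ_0 = M_C·4.667/EI, so M_C = 385.3/4.667 = 82.56 kN·m (hogging).
Span AC, ΣM about A with M_C applied at C: R_C^{AC}·5.5 = 783.8 + 82.56, so R_C^{AC} = 157.5 kN and R_A = 272.7 − 157.5 = 115.2 kN.
Span CE, ΣM about E: R_C^{CE}·8.5 = 0 + 82.56, so R_C^{CE} = 9.713 kN and R_E = 0 − 9.713 = -9.713 kN.
R_C = 157.5 + 9.713 = 167.2 kN.

R_C = 167.2 kN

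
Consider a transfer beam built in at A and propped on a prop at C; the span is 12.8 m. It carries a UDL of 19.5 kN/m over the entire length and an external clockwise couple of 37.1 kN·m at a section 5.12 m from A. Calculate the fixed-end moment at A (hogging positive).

Release the roller at C. Primary structure: cantilever fixed at A.
Deflection at C on the released cantilever, summing each load's contribution:
  UDL 19.5: wL⁴/(8EI) = 65431/EI
  clockwise couple 37.1 at a = 5.12: M₀a(2L − a)/(2EI) = 1945/EI
  δ_0 = 67376/EI
Tip deflection under a unit load at C: L³/(3EI) = 699.1/EI.
The prop prevents deflection at C: R_C = δ_0/δ_{CC} = 67376/699.1 = 96.38 kN.
Moment equilibrium about A: M_A = Σ(load moments about A) − R_C·L = 1635 − 96.38×12.8 = 400.8 kN·m.

M_A = 400.8 kN·m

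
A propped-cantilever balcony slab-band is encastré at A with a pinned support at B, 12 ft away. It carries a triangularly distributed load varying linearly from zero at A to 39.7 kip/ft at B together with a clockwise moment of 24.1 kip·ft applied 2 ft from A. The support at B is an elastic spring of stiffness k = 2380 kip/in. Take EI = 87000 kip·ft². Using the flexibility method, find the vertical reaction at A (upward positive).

R_A = 107 kip

Remove the prop at B; the released (primary) structure is a cantilever built in at A.
Deflection at B on the released cantilever, summing each load's contribution:
  triangular load, peak 39.7 at the free end: 11w₀L⁴/(120EI) = 75462/EI
  clockwise couple 24.1 at a = 2: M₀a(2L − a)/(2EI) = 530.2/EI
  δ_0 = 75992/EI
Flexibility coefficient — unit upward force at B: δ_{BB} = L³/(3EI) = 576/EI.
With EI = 87000 kip·ft²: δ_0 = 0.87347 ft and δ_{BB} = 0.006621 ft/kip.
Compatibility — the spring shortens by R_B/k under the reaction it provides: δ_0 − R_B·δ_{BB} = R_B/k. With 1/k = 1/(2380×12) ft/kip = 0.000035 ft/kip, R_B = δ_0 / (δ_{BB} + 1/k) = 0.87347 / (0.006621 + 0.000035) = 131.2 kip.
Vertical equilibrium: R_A = ΣP − R_B = 238.2 − 131.2 = 107 kip.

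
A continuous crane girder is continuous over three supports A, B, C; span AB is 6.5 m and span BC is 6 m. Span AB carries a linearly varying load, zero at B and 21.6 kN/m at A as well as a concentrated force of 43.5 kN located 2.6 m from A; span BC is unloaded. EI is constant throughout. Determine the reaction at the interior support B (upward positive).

R_B = 57.59 kN

Insert a hinge at B; M_B is the redundant, and each span becomes simply supported.
Rotations at B on the released spans (each span's end-slope, ×1/EI):
  span AB: triangular load, peak 21.6: 7w₀L³/(360EI) = 115.3/EI
  span AB: point load 43.5 at a = 2.6: Pab(L + a)/(6LEI) = 102.9/EI
  relative rotation θ_0 = (218.3 + 0)/EI = 218.3/EI
A unit hogging moment at B produces rotation L₁/(3EI) + L₂/(3EI) = 4.167/EI.
Compatibility: M_B·(L₁+L₂)/(3EI) = θ_0, giving M_B = 52.38 kN·m (hogging).
Span AB, ΣM about A with M_B applied at B: R_B^{AB}·6.5 = 265.2 + 52.38, so R_B^{AB} = 48.86 kN and R_A = 113.7 − 48.86 = 64.84 kN.
Span BC, ΣM about C: R_B^{BC}·6 = 0 + 52.38, so R_B^{BC} = 8.731 kN and R_C = 0 − 8.731 = -8.731 kN.
R_B = 48.86 + 8.731 = 57.59 kN.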